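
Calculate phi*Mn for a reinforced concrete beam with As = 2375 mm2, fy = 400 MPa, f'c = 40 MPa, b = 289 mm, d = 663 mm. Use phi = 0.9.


a = As * fy / (0.85 * f'c * b)
= 2375 * 400 / (0.85 * 40 * 289)
= 96.6823 mm
Mn = As * fy * (d - a/2) / 10^6
= 583.9259 kN-m
phi*Mn = 0.9 * 583.9259 = 525.53 kN-m

525.53


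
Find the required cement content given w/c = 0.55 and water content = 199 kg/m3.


Cement = water / (w/c)
= 199 / 0.55
= 361.8 kg/m3

361.8


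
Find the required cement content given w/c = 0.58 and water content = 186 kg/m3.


Cement = water / (w/c)
= 186 / 0.58
= 320.7 kg/m3

320.7


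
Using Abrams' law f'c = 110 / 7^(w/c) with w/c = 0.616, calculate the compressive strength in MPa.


f'c = 110 / 7^0.616
= 110 / 3.316
= 33.18 MPa

33.18


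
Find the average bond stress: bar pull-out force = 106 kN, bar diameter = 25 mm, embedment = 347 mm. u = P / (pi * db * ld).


u = P / (pi * db * ld)
= 106 * 1000 / (pi * 25 * 347)
= 3.889 MPa

3.889


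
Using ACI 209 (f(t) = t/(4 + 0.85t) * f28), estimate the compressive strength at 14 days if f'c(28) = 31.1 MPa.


f(14) = 14 / (4 + 0.85 * 14) * 31.1
= 14 / 15.9 * 31.1
= 27.38 MPa

27.38


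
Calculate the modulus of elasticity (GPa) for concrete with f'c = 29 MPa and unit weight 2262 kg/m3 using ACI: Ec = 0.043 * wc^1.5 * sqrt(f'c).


Ec = 0.043 * 2262^1.5 * sqrt(29) / 1000
= 24.91 GPa

24.91


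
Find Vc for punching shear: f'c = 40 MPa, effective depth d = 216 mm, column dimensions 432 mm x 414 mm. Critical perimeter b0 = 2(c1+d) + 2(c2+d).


b0 = 2*(432 + 216) + 2*(414 + 216) = 2556 mm
Vc = 0.33 * sqrt(40) * 2556 * 216 / 1000
= 1152.28 kN

1152.28


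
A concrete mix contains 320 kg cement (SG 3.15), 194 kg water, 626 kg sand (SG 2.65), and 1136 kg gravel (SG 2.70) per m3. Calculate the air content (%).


Vol cement = 320 / (3.15 * 1000) = 0.101587 m3
Vol water = 194 / 1000 = 0.194 m3
Vol sand = 626 / (2.65 * 1000) = 0.236226 m3
Vol gravel = 1136 / (2.70 * 1000) = 0.420741 m3
Total solid + water volume = 0.952554 m3
Air = (1 - 0.952554) * 100 = 4.74%

4.74


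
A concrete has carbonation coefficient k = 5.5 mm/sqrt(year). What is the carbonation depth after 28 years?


depth = k * sqrt(t)
= 5.5 * sqrt(28)
= 29.1 mm

29.1


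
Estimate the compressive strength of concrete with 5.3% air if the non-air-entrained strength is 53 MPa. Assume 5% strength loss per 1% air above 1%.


Strength loss = (5.3 - 1) * 5 = 21.5%
f'c = 53 * (1 - 21.5/100)
= 41.61 MPa

41.61


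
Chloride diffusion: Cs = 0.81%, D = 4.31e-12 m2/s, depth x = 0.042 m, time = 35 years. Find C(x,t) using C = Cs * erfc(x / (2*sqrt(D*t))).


t_seconds = 35 * 365.25 * 24 * 3600 = 1104516000.0 s
arg = 0.042 / (2 * sqrt(4.31e-12 * 1104516000.0))
= 0.3044
erfc(0.3044) = 0.6669
C = 0.81 * 0.6669 = 0.5402%

0.5402


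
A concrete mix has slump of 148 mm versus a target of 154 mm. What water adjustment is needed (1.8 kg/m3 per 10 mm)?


Difference = 154 - 148 = 6 mm
Water adjustment = 6 * 1.8 / 10 = 1.1 kg/m3

1.1


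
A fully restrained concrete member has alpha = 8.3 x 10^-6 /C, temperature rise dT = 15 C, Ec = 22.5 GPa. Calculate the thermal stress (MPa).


sigma = alpha * dT * Ec
= 8.3e-6 * 15 * 22.5 * 1000
= 2.801 MPa

2.801


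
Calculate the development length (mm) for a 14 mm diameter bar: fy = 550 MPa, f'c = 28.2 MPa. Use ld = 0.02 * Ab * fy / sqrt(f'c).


Ab = pi * 14^2 / 4 = 153.938 mm2
ld = 0.02 * 153.938 * 550 / sqrt(28.2)
= 318.9 mm

318.9


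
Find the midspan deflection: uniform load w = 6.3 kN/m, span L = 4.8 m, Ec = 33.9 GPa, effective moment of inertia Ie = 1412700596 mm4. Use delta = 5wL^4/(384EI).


Convert: L = 4.8 m = 4800 mm, Ec = 33.9 GPa = 33900 MPa
delta = 5 * 6.3 * 4800^4 / (384 * 33900 * 1412700596)
= 0.91 mm

0.91


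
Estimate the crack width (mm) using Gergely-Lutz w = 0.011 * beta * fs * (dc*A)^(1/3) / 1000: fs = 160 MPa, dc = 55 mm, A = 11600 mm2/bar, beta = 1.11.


w = 0.011 * beta * fs * (dc * A)^(1/3) / 1000
= 0.011 * 1.11 * 160 * (55 * 11600)^(1/3) / 1000
= 0.168 mm

0.168


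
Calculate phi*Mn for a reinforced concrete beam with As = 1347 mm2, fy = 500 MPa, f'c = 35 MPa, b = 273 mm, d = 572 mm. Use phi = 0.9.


a = As * fy / (0.85 * f'c * b)
= 1347 * 500 / (0.85 * 35 * 273)
= 82.9255 mm
Mn = As * fy * (d - a/2) / 10^6
= 357.3168 kN-m
phi*Mn = 0.9 * 357.3168 = 321.59 kN-m

321.59


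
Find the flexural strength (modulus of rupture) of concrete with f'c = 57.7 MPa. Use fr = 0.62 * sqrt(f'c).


fr = 0.62 * sqrt(57.7)
= 4.71 MPa

4.71


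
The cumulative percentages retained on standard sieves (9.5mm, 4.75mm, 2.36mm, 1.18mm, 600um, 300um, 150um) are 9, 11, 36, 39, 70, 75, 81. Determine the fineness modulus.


FM = sum(cumulative % retained) / 100
= 321 / 100
= 3.21

3.21


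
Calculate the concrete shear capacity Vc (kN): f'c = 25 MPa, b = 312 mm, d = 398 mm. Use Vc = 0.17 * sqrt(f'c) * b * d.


Vc = 0.17 * sqrt(25) * 312 * 398 / 1000
= 105.55 kN

105.55


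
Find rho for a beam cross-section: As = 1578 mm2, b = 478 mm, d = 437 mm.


rho = As / (b * d)
= 1578 / (478 * 437)
= 0.0076

0.0076


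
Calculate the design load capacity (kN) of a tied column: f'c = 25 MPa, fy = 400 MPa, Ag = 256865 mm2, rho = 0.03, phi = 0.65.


Ast = rho * Ag = 0.03 * 256865 = 7705.95 mm2
phi*Pn = 0.65 * 0.80 * (0.85 * 25 * (256865 - 7705.95) + 400 * 7705.95) / 1000
= 4356.05 kN

4356.05


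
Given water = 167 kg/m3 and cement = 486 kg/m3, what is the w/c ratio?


w/c = water / cement
w/c = 167 / 486 = 0.344

0.344


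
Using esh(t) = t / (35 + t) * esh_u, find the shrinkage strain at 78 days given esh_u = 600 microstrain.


esh(78) = 78 / (35 + 78) * 600
= 78 / 113 * 600
= 414.2 microstrain

414.2


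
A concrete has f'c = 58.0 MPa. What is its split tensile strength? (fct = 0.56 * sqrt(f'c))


fct = 0.56 * sqrt(58.0)
= 0.56 * 7.616
= 4.265 MPa

4.265


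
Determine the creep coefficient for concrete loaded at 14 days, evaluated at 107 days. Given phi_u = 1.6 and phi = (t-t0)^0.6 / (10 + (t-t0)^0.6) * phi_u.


dt = 107 - 14 = 93
phi = 93^0.6 / (10 + 93^0.6) * 1.6
= 0.964

0.964


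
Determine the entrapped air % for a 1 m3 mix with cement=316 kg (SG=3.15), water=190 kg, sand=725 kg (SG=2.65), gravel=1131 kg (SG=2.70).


Vol cement = 316 / (3.15 * 1000) = 0.100317 m3
Vol water = 190 / 1000 = 0.19 m3
Vol sand = 725 / (2.65 * 1000) = 0.273585 m3
Vol gravel = 1131 / (2.70 * 1000) = 0.418889 m3
Total solid + water volume = 0.982791 m3
Air = (1 - 0.982791) * 100 = 1.72%

1.72


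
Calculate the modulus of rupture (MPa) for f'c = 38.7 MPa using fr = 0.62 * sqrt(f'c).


fr = 0.62 * sqrt(38.7)
= 3.857 MPa

3.857


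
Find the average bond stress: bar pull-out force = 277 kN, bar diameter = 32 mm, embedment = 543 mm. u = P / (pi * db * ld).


u = P / (pi * db * ld)
= 277 * 1000 / (pi * 32 * 543)
= 5.074 MPa

5.074


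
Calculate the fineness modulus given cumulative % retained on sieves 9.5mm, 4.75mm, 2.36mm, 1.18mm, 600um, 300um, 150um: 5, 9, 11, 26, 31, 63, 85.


FM = sum(cumulative % retained) / 100
= 230 / 100
= 2.3

2.3


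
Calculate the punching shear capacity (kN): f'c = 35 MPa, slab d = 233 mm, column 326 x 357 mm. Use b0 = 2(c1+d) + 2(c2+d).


b0 = 2*(326 + 233) + 2*(357 + 233) = 2298 mm
Vc = 0.33 * sqrt(35) * 2298 * 233 / 1000
= 1045.33 kN

1045.33


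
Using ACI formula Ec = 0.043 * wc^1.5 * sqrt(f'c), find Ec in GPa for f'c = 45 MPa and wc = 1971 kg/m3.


Ec = 0.043 * 1971^1.5 * sqrt(45) / 1000
= 25.24 GPa

25.24


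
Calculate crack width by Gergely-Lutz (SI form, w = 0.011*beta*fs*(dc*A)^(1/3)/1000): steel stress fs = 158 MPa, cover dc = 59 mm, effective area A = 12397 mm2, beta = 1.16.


w = 0.011 * beta * fs * (dc * A)^(1/3) / 1000
= 0.011 * 1.16 * 158 * (59 * 12397)^(1/3) / 1000
= 0.182 mm

0.182


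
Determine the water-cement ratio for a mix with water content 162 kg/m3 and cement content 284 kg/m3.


w/c = water / cement
w/c = 162 / 284 = 0.57

0.57


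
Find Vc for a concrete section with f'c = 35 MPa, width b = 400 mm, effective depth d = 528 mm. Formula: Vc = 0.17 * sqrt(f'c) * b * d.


Vc = 0.17 * sqrt(35) * 400 * 528 / 1000
= 212.41 kN

212.41


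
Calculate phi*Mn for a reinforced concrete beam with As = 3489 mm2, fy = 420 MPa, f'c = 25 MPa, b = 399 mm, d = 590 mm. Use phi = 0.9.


a = As * fy / (0.85 * f'c * b)
= 3489 * 420 / (0.85 * 25 * 399)
= 172.8297 mm
Mn = As * fy * (d - a/2) / 10^6
= 737.9436 kN-m
phi*Mn = 0.9 * 737.9436 = 664.15 kN-m

664.15


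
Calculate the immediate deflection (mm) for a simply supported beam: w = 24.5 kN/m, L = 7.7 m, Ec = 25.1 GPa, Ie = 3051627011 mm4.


Convert: L = 7.7 m = 7700 mm, Ec = 25.1 GPa = 25100 MPa
delta = 5 * 24.5 * 7700^4 / (384 * 25100 * 3051627011)
= 14.64 mm

14.64


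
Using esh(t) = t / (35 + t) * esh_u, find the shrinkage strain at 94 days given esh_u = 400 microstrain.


esh(94) = 94 / (35 + 94) * 400
= 94 / 129 * 400
= 291.5 microstrain

291.5


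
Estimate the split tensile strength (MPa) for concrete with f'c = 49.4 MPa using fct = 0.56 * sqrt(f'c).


fct = 0.56 * sqrt(49.4)
= 0.56 * 7.029
= 3.936 MPa

3.936


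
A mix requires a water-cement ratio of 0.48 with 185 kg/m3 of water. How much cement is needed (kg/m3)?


Cement = water / (w/c)
= 185 / 0.48
= 385.4 kg/m3

385.4


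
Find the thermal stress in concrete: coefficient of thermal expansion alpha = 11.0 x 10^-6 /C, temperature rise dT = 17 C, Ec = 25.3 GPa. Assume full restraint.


sigma = alpha * dT * Ec
= 11.0e-6 * 17 * 25.3 * 1000
= 4.731 MPa

4.731


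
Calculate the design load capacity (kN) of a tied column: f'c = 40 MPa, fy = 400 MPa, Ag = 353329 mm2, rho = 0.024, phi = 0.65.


Ast = rho * Ag = 0.024 * 353329 = 8479.896 mm2
phi*Pn = 0.65 * 0.80 * (0.85 * 40 * (353329 - 8479.896) + 400 * 8479.896) / 1000
= 7860.75 kN

7860.75


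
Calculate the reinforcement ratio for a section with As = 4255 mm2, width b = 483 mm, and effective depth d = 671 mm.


rho = As / (b * d)
= 4255 / (483 * 671)
= 0.0131

0.0131


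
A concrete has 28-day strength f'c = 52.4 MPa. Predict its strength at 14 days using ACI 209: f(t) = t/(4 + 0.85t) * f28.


f(14) = 14 / (4 + 0.85 * 14) * 52.4
= 14 / 15.9 * 52.4
= 46.14 MPa

46.14


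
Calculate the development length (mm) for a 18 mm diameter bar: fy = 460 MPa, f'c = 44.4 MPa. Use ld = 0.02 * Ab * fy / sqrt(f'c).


Ab = pi * 18^2 / 4 = 254.469 mm2
ld = 0.02 * 254.469 * 460 / sqrt(44.4)
= 351.3 mm

351.3


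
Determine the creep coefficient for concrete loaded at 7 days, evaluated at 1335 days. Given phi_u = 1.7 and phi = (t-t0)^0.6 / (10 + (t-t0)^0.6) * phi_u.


dt = 1335 - 7 = 1328
phi = 1328^0.6 / (10 + 1328^0.6) * 1.7
= 1.5

1.5


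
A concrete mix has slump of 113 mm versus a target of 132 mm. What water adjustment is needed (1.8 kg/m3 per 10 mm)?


Difference = 132 - 113 = 19 mm
Water adjustment = 19 * 1.8 / 10 = 3.4 kg/m3

3.4


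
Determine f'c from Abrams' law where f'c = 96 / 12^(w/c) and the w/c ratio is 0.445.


f'c = 96 / 12^0.445
= 96 / 3.022
= 31.77 MPa

31.77


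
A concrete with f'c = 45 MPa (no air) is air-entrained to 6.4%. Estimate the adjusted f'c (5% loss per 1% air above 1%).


Strength loss = (6.4 - 1) * 5 = 27.0%
f'c = 45 * (1 - 27.0/100)
= 32.85 MPa

32.85


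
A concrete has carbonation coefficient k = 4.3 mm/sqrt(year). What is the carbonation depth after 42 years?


depth = k * sqrt(t)
= 4.3 * sqrt(42)
= 27.87 mm

27.87


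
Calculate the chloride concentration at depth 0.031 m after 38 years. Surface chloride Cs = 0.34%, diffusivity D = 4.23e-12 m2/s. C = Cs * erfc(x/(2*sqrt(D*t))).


t_seconds = 38 * 365.25 * 24 * 3600 = 1199188800.0 s
arg = 0.031 / (2 * sqrt(4.23e-12 * 1199188800.0))
= 0.2176
erfc(0.2176) = 0.7583
C = 0.34 * 0.7583 = 0.2578%

0.2578


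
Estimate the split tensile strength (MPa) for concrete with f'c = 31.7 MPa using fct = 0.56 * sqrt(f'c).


fct = 0.56 * sqrt(31.7)
= 0.56 * 5.63
= 3.153 MPa

3.153


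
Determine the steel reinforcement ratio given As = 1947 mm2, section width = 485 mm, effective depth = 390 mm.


rho = As / (b * d)
= 1947 / (485 * 390)
= 0.0103

0.0103


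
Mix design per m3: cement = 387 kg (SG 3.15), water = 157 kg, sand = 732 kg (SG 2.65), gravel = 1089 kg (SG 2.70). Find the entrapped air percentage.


Vol cement = 387 / (3.15 * 1000) = 0.122857 m3
Vol water = 157 / 1000 = 0.157 m3
Vol sand = 732 / (2.65 * 1000) = 0.276226 m3
Vol gravel = 1089 / (2.70 * 1000) = 0.403333 m3
Total solid + water volume = 0.959417 m3
Air = (1 - 0.959417) * 100 = 4.06%

4.06


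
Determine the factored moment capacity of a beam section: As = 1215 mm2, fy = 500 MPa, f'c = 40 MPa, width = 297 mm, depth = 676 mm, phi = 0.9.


a = As * fy / (0.85 * f'c * b)
= 1215 * 500 / (0.85 * 40 * 297)
= 60.1604 mm
Mn = As * fy * (d - a/2) / 10^6
= 392.3963 kN-m
phi*Mn = 0.9 * 392.3963 = 353.16 kN-m

353.16


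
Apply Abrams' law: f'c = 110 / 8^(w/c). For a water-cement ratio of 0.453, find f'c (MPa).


f'c = 110 / 8^0.453
= 110 / 2.565
= 42.88 MPa

42.88


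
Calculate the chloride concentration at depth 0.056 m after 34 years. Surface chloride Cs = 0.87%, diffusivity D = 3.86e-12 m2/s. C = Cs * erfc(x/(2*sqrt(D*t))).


t_seconds = 34 * 365.25 * 24 * 3600 = 1072958400.0 s
arg = 0.056 / (2 * sqrt(3.86e-12 * 1072958400.0))
= 0.4351
erfc(0.4351) = 0.5384
C = 0.87 * 0.5384 = 0.4684%

0.4684


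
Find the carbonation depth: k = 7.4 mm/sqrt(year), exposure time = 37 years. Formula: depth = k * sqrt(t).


depth = k * sqrt(t)
= 7.4 * sqrt(37)
= 45.01 mm

45.01


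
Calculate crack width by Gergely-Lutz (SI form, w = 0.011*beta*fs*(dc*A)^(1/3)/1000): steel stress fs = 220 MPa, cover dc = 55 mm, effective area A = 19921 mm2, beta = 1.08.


w = 0.011 * beta * fs * (dc * A)^(1/3) / 1000
= 0.011 * 1.08 * 220 * (55 * 19921)^(1/3) / 1000
= 0.269 mm

0.269


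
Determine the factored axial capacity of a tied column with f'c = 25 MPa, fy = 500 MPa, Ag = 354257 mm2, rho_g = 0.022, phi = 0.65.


Ast = rho * Ag = 0.022 * 354257 = 7793.654 mm2
phi*Pn = 0.65 * 0.80 * (0.85 * 25 * (354257 - 7793.654) + 500 * 7793.654) / 1000
= 5854.77 kN

5854.77


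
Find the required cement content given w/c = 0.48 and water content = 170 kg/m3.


Cement = water / (w/c)
= 170 / 0.48
= 354.2 kg/m3

354.2


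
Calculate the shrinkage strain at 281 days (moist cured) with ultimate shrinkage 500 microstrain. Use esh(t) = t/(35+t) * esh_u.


esh(281) = 281 / (35 + 281) * 500
= 281 / 316 * 500
= 444.6 microstrain

444.6


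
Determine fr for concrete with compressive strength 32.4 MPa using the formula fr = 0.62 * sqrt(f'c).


fr = 0.62 * sqrt(32.4)
= 3.529 MPa

3.529


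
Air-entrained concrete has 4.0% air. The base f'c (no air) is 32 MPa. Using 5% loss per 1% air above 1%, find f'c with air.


Strength loss = (4.0 - 1) * 5 = 15.0%
f'c = 32 * (1 - 15.0/100)
= 27.2 MPa

27.2


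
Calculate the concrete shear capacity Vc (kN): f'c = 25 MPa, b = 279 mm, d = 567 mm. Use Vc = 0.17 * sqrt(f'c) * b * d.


Vc = 0.17 * sqrt(25) * 279 * 567 / 1000
= 134.46 kN

134.46


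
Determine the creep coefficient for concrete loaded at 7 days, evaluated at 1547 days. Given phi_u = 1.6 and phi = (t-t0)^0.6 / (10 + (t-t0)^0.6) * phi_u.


dt = 1547 - 7 = 1540
phi = 1540^0.6 / (10 + 1540^0.6) * 1.6
= 1.426

1.426


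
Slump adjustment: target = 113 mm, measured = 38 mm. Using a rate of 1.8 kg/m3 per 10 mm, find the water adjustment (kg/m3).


Difference = 113 - 38 = 75 mm
Water adjustment = 75 * 1.8 / 10 = 13.5 kg/m3

13.5


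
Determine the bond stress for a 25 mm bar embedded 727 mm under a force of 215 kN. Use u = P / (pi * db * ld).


u = P / (pi * db * ld)
= 215 * 1000 / (pi * 25 * 727)
= 3.765 MPa

3.765


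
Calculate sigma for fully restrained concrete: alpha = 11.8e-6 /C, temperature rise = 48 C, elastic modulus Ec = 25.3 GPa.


sigma = alpha * dT * Ec
= 11.8e-6 * 48 * 25.3 * 1000
= 14.33 MPa

14.33


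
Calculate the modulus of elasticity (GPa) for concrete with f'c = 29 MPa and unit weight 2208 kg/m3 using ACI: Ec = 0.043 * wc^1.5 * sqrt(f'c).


Ec = 0.043 * 2208^1.5 * sqrt(29) / 1000
= 24.03 GPa

24.03


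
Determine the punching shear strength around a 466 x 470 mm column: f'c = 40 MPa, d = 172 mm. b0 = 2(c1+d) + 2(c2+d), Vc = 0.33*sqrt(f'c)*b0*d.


b0 = 2*(466 + 172) + 2*(470 + 172) = 2560 mm
Vc = 0.33 * sqrt(40) * 2560 * 172 / 1000
= 918.99 kN

918.99


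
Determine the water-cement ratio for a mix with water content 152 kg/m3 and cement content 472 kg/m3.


w/c = water / cement
w/c = 152 / 472 = 0.322

0.322


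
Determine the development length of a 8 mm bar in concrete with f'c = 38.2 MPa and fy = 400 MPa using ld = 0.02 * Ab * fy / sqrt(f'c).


Ab = pi * 8^2 / 4 = 50.265 mm2
ld = 0.02 * 50.265 * 400 / sqrt(38.2)
= 65.1 mm

65.1


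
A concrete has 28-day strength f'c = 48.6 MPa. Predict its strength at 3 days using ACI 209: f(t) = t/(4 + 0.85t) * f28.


f(3) = 3 / (4 + 0.85 * 3) * 48.6
= 3 / 6.55 * 48.6
= 22.26 MPa

22.26


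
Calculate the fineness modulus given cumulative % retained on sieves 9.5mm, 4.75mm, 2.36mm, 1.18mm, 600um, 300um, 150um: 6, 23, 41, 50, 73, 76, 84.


FM = sum(cumulative % retained) / 100
= 353 / 100
= 3.53

3.53


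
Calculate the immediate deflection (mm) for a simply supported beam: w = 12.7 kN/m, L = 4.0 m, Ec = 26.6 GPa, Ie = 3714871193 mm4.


Convert: L = 4.0 m = 4000 mm, Ec = 26.6 GPa = 26600 MPa
delta = 5 * 12.7 * 4000^4 / (384 * 26600 * 3714871193)
= 0.43 mm

0.43


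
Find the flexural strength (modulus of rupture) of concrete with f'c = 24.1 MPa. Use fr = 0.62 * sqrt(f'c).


fr = 0.62 * sqrt(24.1)
= 3.044 MPa

3.044


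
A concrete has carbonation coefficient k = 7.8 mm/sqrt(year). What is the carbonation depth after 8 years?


depth = k * sqrt(t)
= 7.8 * sqrt(8)
= 22.06 mm

22.06


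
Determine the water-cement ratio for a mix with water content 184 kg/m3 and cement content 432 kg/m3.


w/c = water / cement
w/c = 184 / 432 = 0.426

0.426


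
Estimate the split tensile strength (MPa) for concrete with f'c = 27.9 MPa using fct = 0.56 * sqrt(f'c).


fct = 0.56 * sqrt(27.9)
= 0.56 * 5.282
= 2.958 MPa

2.958


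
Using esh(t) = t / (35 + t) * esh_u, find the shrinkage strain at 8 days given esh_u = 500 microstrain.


esh(8) = 8 / (35 + 8) * 500
= 8 / 43 * 500
= 93.0 microstrain

93.0


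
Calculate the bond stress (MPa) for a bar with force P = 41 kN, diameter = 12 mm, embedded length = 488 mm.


u = P / (pi * db * ld)
= 41 * 1000 / (pi * 12 * 488)
= 2.229 MPa

2.229


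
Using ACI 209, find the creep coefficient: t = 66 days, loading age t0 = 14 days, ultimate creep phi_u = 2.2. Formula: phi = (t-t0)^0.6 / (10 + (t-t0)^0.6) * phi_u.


dt = 66 - 14 = 52
phi = 52^0.6 / (10 + 52^0.6) * 2.2
= 1.137

1.137


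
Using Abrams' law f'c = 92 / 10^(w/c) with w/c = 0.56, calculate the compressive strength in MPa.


f'c = 92 / 10^0.56
= 92 / 3.631
= 25.34 MPa

25.34


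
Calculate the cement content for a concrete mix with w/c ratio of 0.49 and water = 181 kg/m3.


Cement = water / (w/c)
= 181 / 0.49
= 369.4 kg/m3

369.4


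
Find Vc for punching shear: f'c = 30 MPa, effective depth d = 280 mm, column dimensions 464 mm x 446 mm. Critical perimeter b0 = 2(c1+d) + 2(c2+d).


b0 = 2*(464 + 280) + 2*(446 + 280) = 2940 mm
Vc = 0.33 * sqrt(30) * 2940 * 280 / 1000
= 1487.92 kN

1487.92


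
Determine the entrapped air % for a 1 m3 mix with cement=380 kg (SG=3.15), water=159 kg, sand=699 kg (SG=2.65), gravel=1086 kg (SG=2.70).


Vol cement = 380 / (3.15 * 1000) = 0.120635 m3
Vol water = 159 / 1000 = 0.159 m3
Vol sand = 699 / (2.65 * 1000) = 0.263774 m3
Vol gravel = 1086 / (2.70 * 1000) = 0.402222 m3
Total solid + water volume = 0.945631 m3
Air = (1 - 0.945631) * 100 = 5.44%

5.44


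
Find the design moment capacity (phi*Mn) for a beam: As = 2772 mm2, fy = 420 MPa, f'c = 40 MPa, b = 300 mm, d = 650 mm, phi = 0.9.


a = As * fy / (0.85 * f'c * b)
= 2772 * 420 / (0.85 * 40 * 300)
= 114.1412 mm
Mn = As * fy * (d - a/2) / 10^6
= 690.3121 kN-m
phi*Mn = 0.9 * 690.3121 = 621.28 kN-m

621.28


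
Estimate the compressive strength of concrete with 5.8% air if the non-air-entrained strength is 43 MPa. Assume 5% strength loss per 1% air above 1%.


Strength loss = (5.8 - 1) * 5 = 24.0%
f'c = 43 * (1 - 24.0/100)
= 32.68 MPa

32.68


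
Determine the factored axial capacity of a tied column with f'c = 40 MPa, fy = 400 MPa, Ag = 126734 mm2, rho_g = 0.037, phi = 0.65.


Ast = rho * Ag = 0.037 * 126734 = 4689.158 mm2
phi*Pn = 0.65 * 0.80 * (0.85 * 40 * (126734 - 4689.158) + 400 * 4689.158) / 1000
= 3133.1 kN

3133.1


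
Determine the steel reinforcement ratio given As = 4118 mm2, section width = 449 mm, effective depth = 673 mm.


rho = As / (b * d)
= 4118 / (449 * 673)
= 0.0136

0.0136


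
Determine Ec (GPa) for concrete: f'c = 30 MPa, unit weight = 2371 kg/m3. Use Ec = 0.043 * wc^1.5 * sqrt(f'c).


Ec = 0.043 * 2371^1.5 * sqrt(30) / 1000
= 27.19 GPa

27.19


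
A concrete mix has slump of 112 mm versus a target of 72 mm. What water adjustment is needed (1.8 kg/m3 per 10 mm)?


Difference = 72 - 112 = -40 mm
Water adjustment = -40 * 1.8 / 10 = -7.2 kg/m3

-7.2


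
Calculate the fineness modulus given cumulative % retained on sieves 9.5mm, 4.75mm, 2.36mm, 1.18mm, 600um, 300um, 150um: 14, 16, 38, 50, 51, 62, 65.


FM = sum(cumulative % retained) / 100
= 296 / 100
= 2.96

2.96


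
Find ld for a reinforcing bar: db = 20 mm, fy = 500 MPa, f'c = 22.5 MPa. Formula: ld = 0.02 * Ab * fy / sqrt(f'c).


Ab = pi * 20^2 / 4 = 314.159 mm2
ld = 0.02 * 314.159 * 500 / sqrt(22.5)
= 662.3 mm

662.3


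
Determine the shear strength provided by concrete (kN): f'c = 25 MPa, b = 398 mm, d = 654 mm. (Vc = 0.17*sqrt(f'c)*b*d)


Vc = 0.17 * sqrt(25) * 398 * 654 / 1000
= 221.25 kN

221.25


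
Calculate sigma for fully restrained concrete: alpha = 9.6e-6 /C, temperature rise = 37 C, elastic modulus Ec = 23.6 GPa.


sigma = alpha * dT * Ec
= 9.6e-6 * 37 * 23.6 * 1000
= 8.383 MPa

8.383


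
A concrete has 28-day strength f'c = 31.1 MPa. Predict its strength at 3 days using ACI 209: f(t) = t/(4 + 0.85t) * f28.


f(3) = 3 / (4 + 0.85 * 3) * 31.1
= 3 / 6.55 * 31.1
= 14.24 MPa

14.24


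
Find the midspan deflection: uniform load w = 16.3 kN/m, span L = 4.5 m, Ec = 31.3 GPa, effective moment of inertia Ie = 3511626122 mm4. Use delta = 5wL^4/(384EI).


Convert: L = 4.5 m = 4500 mm, Ec = 31.3 GPa = 31300 MPa
delta = 5 * 16.3 * 4500^4 / (384 * 31300 * 3511626122)
= 0.79 mm

0.79


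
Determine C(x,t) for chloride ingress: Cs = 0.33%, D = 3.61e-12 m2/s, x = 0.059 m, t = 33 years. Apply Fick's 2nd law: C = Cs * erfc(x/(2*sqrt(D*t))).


t_seconds = 33 * 365.25 * 24 * 3600 = 1041400800.0 s
arg = 0.059 / (2 * sqrt(3.61e-12 * 1041400800.0))
= 0.4811
erfc(0.4811) = 0.4962
C = 0.33 * 0.4962 = 0.1638%

0.1638


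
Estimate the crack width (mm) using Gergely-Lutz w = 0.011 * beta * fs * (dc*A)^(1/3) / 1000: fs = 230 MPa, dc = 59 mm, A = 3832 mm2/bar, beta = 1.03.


w = 0.011 * beta * fs * (dc * A)^(1/3) / 1000
= 0.011 * 1.03 * 230 * (59 * 3832)^(1/3) / 1000
= 0.159 mm

0.159


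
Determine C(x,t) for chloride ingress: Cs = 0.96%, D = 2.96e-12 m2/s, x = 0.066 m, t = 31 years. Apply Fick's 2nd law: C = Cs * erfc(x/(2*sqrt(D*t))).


t_seconds = 31 * 365.25 * 24 * 3600 = 978285600.0 s
arg = 0.066 / (2 * sqrt(2.96e-12 * 978285600.0))
= 0.6132
erfc(0.6132) = 0.3858
C = 0.96 * 0.3858 = 0.3704%

0.3704


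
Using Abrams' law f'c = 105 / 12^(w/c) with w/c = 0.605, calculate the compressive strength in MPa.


f'c = 105 / 12^0.605
= 105 / 4.497
= 23.35 MPa

23.35


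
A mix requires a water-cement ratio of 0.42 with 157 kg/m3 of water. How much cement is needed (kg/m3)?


Cement = water / (w/c)
= 157 / 0.42
= 373.8 kg/m3

373.8


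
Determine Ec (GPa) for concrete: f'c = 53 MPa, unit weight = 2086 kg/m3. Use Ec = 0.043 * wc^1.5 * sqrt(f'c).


Ec = 0.043 * 2086^1.5 * sqrt(53) / 1000
= 29.82 GPa

29.82


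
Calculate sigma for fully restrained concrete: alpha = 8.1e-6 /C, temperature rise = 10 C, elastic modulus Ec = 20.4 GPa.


sigma = alpha * dT * Ec
= 8.1e-6 * 10 * 20.4 * 1000
= 1.652 MPa

1.652


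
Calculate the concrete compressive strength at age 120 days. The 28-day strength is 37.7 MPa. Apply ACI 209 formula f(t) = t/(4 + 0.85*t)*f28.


f(120) = 120 / (4 + 0.85 * 120) * 37.7
= 120 / 106.0 * 37.7
= 42.68 MPa

42.68


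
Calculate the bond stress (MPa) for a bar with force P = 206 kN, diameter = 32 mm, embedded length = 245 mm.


u = P / (pi * db * ld)
= 206 * 1000 / (pi * 32 * 245)
= 8.364 MPa

8.364


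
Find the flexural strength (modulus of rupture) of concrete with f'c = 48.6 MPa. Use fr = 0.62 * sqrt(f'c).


fr = 0.62 * sqrt(48.6)
= 4.322 MPa

4.322


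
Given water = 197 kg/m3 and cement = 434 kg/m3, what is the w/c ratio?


w/c = water / cement
w/c = 197 / 434 = 0.454

0.454


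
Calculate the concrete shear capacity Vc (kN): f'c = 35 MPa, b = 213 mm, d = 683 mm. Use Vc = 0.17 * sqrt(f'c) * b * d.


Vc = 0.17 * sqrt(35) * 213 * 683 / 1000
= 146.31 kN

146.31


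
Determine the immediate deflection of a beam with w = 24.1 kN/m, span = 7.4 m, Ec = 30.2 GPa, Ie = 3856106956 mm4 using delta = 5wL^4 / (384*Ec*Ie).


Convert: L = 7.4 m = 7400 mm, Ec = 30.2 GPa = 30200 MPa
delta = 5 * 24.1 * 7400^4 / (384 * 30200 * 3856106956)
= 8.08 mm

8.08


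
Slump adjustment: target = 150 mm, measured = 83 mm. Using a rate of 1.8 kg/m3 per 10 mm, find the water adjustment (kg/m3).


Difference = 150 - 83 = 67 mm
Water adjustment = 67 * 1.8 / 10 = 12.1 kg/m3

12.1


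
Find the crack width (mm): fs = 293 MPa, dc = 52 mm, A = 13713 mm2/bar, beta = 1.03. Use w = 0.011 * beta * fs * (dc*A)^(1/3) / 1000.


w = 0.011 * beta * fs * (dc * A)^(1/3) / 1000
= 0.011 * 1.03 * 293 * (52 * 13713)^(1/3) / 1000
= 0.297 mm

0.297


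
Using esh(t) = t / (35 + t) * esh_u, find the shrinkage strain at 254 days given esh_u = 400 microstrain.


esh(254) = 254 / (35 + 254) * 400
= 254 / 289 * 400
= 351.6 microstrain

351.6


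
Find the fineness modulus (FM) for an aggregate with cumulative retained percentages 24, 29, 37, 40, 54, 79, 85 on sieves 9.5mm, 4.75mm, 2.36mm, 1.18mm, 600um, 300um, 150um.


FM = sum(cumulative % retained) / 100
= 348 / 100
= 3.48

3.48


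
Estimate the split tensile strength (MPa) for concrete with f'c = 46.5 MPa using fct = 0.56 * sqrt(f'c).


fct = 0.56 * sqrt(46.5)
= 0.56 * 6.819
= 3.819 MPa

3.819


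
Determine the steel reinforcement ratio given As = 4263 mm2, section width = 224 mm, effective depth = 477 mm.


rho = As / (b * d)
= 4263 / (224 * 477)
= 0.0399

0.0399


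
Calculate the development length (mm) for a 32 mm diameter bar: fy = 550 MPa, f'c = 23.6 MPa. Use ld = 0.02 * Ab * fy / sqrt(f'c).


Ab = pi * 32^2 / 4 = 804.248 mm2
ld = 0.02 * 804.248 * 550 / sqrt(23.6)
= 1821.1 mm

1821.1


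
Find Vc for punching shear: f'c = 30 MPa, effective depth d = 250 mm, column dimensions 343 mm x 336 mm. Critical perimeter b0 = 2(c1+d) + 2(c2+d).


b0 = 2*(343 + 250) + 2*(336 + 250) = 2358 mm
Vc = 0.33 * sqrt(30) * 2358 * 250 / 1000
= 1065.51 kN

1065.51


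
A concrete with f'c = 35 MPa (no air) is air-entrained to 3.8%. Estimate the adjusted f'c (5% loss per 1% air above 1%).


Strength loss = (3.8 - 1) * 5 = 14.0%
f'c = 35 * (1 - 14.0/100)
= 30.1 MPa

30.1


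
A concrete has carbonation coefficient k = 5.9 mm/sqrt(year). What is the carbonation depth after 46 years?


depth = k * sqrt(t)
= 5.9 * sqrt(46)
= 40.02 mm

40.02


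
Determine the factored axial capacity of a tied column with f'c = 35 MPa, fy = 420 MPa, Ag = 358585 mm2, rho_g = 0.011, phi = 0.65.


Ast = rho * Ag = 0.011 * 358585 = 3944.435 mm2
phi*Pn = 0.65 * 0.80 * (0.85 * 35 * (358585 - 3944.435) + 420 * 3944.435) / 1000
= 6347.75 kN

6347.75


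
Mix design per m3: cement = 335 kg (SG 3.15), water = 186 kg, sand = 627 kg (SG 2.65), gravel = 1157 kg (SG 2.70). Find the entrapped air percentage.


Vol cement = 335 / (3.15 * 1000) = 0.106349 m3
Vol water = 186 / 1000 = 0.186 m3
Vol sand = 627 / (2.65 * 1000) = 0.236604 m3
Vol gravel = 1157 / (2.70 * 1000) = 0.428519 m3
Total solid + water volume = 0.957471 m3
Air = (1 - 0.957471) * 100 = 4.25%

4.25


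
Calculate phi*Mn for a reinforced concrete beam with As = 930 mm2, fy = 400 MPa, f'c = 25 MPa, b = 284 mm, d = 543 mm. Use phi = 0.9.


a = As * fy / (0.85 * f'c * b)
= 930 * 400 / (0.85 * 25 * 284)
= 61.6404 mm
Mn = As * fy * (d - a/2) / 10^6
= 190.5309 kN-m
phi*Mn = 0.9 * 190.5309 = 171.48 kN-m

171.48


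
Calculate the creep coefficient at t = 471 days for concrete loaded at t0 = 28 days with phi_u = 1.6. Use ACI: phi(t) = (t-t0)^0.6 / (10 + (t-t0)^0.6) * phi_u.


dt = 471 - 28 = 443
phi = 443^0.6 / (10 + 443^0.6) * 1.6
= 1.272

1.272


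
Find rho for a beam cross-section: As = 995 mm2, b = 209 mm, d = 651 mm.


rho = As / (b * d)
= 995 / (209 * 651)
= 0.0073

0.0073


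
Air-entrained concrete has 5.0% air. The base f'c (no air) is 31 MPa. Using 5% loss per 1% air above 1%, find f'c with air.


Strength loss = (5.0 - 1) * 5 = 20.0%
f'c = 31 * (1 - 20.0/100)
= 24.8 MPa

24.8


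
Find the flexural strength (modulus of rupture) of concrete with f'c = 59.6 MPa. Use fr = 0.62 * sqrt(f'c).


fr = 0.62 * sqrt(59.6)
= 4.786 MPa

4.786


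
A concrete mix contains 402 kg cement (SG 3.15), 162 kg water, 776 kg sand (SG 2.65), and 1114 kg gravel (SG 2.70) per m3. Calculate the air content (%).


Vol cement = 402 / (3.15 * 1000) = 0.127619 m3
Vol water = 162 / 1000 = 0.162 m3
Vol sand = 776 / (2.65 * 1000) = 0.29283 m3
Vol gravel = 1114 / (2.70 * 1000) = 0.412593 m3
Total solid + water volume = 0.995042 m3
Air = (1 - 0.995042) * 100 = 0.5%

0.5


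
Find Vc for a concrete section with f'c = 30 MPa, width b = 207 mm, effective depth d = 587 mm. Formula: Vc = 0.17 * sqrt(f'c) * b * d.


Vc = 0.17 * sqrt(30) * 207 * 587 / 1000
= 113.14 kN

113.14


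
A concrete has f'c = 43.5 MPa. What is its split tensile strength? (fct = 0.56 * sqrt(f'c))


fct = 0.56 * sqrt(43.5)
= 0.56 * 6.595
= 3.693 MPa

3.693


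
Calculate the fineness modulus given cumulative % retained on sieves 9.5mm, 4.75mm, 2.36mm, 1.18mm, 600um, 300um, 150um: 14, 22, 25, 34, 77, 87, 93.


FM = sum(cumulative % retained) / 100
= 352 / 100
= 3.52

3.52


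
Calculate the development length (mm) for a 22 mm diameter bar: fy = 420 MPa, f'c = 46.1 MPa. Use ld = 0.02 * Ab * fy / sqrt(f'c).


Ab = pi * 22^2 / 4 = 380.133 mm2
ld = 0.02 * 380.133 * 420 / sqrt(46.1)
= 470.3 mm

470.3


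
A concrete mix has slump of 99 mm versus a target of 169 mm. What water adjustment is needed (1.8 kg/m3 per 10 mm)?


Difference = 169 - 99 = 70 mm
Water adjustment = 70 * 1.8 / 10 = 12.6 kg/m3

12.6


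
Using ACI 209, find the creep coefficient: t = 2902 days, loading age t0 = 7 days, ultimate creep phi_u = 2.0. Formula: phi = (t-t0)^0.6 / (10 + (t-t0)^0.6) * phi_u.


dt = 2902 - 7 = 2895
phi = 2895^0.6 / (10 + 2895^0.6) * 2.0
= 1.845

1.845


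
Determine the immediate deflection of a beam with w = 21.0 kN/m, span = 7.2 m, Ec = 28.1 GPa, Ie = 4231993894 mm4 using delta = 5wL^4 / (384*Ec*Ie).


Convert: L = 7.2 m = 7200 mm, Ec = 28.1 GPa = 28100 MPa
delta = 5 * 21.0 * 7200^4 / (384 * 28100 * 4231993894)
= 6.18 mm

6.18


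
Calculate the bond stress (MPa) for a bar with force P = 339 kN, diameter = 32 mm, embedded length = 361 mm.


u = P / (pi * db * ld)
= 339 * 1000 / (pi * 32 * 361)
= 9.341 MPa

9.341


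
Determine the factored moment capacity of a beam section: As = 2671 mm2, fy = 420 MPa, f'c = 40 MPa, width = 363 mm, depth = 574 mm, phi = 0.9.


a = As * fy / (0.85 * f'c * b)
= 2671 * 420 / (0.85 * 40 * 363)
= 90.8945 mm
Mn = As * fy * (d - a/2) / 10^6
= 592.941 kN-m
phi*Mn = 0.9 * 592.941 = 533.65 kN-m

533.65


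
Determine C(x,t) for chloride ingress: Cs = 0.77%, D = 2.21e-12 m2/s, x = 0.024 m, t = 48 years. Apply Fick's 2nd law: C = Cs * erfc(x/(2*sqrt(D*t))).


t_seconds = 48 * 365.25 * 24 * 3600 = 1514764800.0 s
arg = 0.024 / (2 * sqrt(2.21e-12 * 1514764800.0))
= 0.2074
erfc(0.2074) = 0.7693
C = 0.77 * 0.7693 = 0.5923%

0.5923


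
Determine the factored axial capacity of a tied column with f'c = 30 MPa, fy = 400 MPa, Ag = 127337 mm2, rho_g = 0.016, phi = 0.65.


Ast = rho * Ag = 0.016 * 127337 = 2037.392 mm2
phi*Pn = 0.65 * 0.80 * (0.85 * 30 * (127337 - 2037.392) + 400 * 2037.392) / 1000
= 2085.25 kN

2085.25


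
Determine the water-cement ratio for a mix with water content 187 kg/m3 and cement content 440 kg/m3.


w/c = water / cement
w/c = 187 / 440 = 0.425

0.425


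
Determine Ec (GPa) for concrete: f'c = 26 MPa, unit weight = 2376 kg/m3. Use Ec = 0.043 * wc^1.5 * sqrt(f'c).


Ec = 0.043 * 2376^1.5 * sqrt(26) / 1000
= 25.39 GPa

25.39


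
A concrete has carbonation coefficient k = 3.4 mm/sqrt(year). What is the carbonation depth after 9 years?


depth = k * sqrt(t)
= 3.4 * sqrt(9)
= 10.2 mm

10.2


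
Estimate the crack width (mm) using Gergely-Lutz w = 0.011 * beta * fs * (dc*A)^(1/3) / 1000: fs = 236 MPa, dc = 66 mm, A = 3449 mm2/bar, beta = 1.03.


w = 0.011 * beta * fs * (dc * A)^(1/3) / 1000
= 0.011 * 1.03 * 236 * (66 * 3449)^(1/3) / 1000
= 0.163 mm

0.163


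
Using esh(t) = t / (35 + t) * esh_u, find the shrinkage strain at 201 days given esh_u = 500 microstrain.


esh(201) = 201 / (35 + 201) * 500
= 201 / 236 * 500
= 425.8 microstrain

425.8


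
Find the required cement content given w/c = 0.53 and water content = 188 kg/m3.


Cement = water / (w/c)
= 188 / 0.53
= 354.7 kg/m3

354.7


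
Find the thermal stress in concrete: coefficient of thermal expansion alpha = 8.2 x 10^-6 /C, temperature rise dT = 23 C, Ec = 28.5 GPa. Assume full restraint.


sigma = alpha * dT * Ec
= 8.2e-6 * 23 * 28.5 * 1000
= 5.375 MPa

5.375


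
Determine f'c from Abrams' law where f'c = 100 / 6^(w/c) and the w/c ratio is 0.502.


f'c = 100 / 6^0.502
= 100 / 2.458
= 40.68 MPa

40.68


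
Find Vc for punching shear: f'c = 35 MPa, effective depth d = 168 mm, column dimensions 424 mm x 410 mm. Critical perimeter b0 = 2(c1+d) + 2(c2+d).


b0 = 2*(424 + 168) + 2*(410 + 168) = 2340 mm
Vc = 0.33 * sqrt(35) * 2340 * 168 / 1000
= 767.49 kN

767.49


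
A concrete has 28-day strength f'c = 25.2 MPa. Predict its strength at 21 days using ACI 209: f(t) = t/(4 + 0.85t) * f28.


f(21) = 21 / (4 + 0.85 * 21) * 25.2
= 21 / 21.85 * 25.2
= 24.22 MPa

24.22


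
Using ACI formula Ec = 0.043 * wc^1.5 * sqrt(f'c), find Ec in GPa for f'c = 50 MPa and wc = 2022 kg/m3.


Ec = 0.043 * 2022^1.5 * sqrt(50) / 1000
= 27.65 GPa

27.65


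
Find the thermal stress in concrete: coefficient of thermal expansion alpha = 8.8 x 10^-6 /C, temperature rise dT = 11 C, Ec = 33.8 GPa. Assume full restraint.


sigma = alpha * dT * Ec
= 8.8e-6 * 11 * 33.8 * 1000
= 3.272 MPa

3.272


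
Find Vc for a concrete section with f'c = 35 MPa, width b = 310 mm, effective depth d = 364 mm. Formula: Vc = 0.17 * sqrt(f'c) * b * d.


Vc = 0.17 * sqrt(35) * 310 * 364 / 1000
= 113.49 kN

113.49


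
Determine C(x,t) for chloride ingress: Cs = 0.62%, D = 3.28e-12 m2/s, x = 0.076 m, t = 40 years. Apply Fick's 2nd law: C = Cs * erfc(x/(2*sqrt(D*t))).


t_seconds = 40 * 365.25 * 24 * 3600 = 1262304000.0 s
arg = 0.076 / (2 * sqrt(3.28e-12 * 1262304000.0))
= 0.5906
erfc(0.5906) = 0.4036
C = 0.62 * 0.4036 = 0.2502%

0.2502


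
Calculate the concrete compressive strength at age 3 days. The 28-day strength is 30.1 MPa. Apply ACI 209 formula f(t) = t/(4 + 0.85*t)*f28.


f(3) = 3 / (4 + 0.85 * 3) * 30.1
= 3 / 6.55 * 30.1
= 13.79 MPa

13.79


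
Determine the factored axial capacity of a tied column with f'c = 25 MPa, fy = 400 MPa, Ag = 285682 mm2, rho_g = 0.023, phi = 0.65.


Ast = rho * Ag = 0.023 * 285682 = 6570.686 mm2
phi*Pn = 0.65 * 0.80 * (0.85 * 25 * (285682 - 6570.686) + 400 * 6570.686) / 1000
= 4450.88 kN

4450.88


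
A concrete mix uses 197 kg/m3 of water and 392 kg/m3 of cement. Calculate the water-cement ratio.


w/c = water / cement
w/c = 197 / 392 = 0.503

0.503


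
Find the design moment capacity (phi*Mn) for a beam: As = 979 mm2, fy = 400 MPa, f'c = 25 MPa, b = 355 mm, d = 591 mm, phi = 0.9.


a = As * fy / (0.85 * f'c * b)
= 979 * 400 / (0.85 * 25 * 355)
= 51.9105 mm
Mn = As * fy * (d - a/2) / 10^6
= 221.2715 kN-m
phi*Mn = 0.9 * 221.2715 = 199.14 kN-m

199.14


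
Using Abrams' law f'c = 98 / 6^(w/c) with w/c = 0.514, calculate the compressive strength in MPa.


f'c = 98 / 6^0.514
= 98 / 2.512
= 39.02 MPa

39.02


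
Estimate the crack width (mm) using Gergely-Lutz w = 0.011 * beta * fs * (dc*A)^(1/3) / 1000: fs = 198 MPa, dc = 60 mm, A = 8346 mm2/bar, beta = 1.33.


w = 0.011 * beta * fs * (dc * A)^(1/3) / 1000
= 0.011 * 1.33 * 198 * (60 * 8346)^(1/3) / 1000
= 0.23 mm

0.23


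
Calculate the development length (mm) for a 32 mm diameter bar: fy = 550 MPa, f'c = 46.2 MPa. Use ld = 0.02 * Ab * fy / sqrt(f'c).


Ab = pi * 32^2 / 4 = 804.248 mm2
ld = 0.02 * 804.248 * 550 / sqrt(46.2)
= 1301.6 mm

1301.6


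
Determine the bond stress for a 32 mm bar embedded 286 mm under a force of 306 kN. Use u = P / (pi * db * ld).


u = P / (pi * db * ld)
= 306 * 1000 / (pi * 32 * 286)
= 10.643 MPa

10.643


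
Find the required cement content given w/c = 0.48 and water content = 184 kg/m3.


Cement = water / (w/c)
= 184 / 0.48
= 383.3 kg/m3

383.3


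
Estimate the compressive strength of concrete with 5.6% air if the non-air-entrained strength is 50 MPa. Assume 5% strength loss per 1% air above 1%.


Strength loss = (5.6 - 1) * 5 = 23.0%
f'c = 50 * (1 - 23.0/100)
= 38.5 MPa

38.5


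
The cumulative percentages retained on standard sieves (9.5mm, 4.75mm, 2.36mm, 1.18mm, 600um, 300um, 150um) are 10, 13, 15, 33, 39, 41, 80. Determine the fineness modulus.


FM = sum(cumulative % retained) / 100
= 231 / 100
= 2.31

2.31


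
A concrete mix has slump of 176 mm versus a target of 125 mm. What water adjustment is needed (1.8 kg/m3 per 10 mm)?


Difference = 125 - 176 = -51 mm
Water adjustment = -51 * 1.8 / 10 = -9.2 kg/m3

-9.2


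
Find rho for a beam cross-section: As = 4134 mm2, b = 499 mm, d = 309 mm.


rho = As / (b * d)
= 4134 / (499 * 309)
= 0.0268

0.0268


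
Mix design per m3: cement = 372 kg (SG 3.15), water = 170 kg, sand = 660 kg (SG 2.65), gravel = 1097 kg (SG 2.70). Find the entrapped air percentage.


Vol cement = 372 / (3.15 * 1000) = 0.118095 m3
Vol water = 170 / 1000 = 0.17 m3
Vol sand = 660 / (2.65 * 1000) = 0.249057 m3
Vol gravel = 1097 / (2.70 * 1000) = 0.406296 m3
Total solid + water volume = 0.943448 m3
Air = (1 - 0.943448) * 100 = 5.66%

5.66


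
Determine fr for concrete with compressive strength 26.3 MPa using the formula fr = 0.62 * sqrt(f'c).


fr = 0.62 * sqrt(26.3)
= 3.18 MPa

3.18


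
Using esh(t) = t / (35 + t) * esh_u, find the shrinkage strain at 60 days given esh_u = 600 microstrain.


esh(60) = 60 / (35 + 60) * 600
= 60 / 95 * 600
= 378.9 microstrain

378.9


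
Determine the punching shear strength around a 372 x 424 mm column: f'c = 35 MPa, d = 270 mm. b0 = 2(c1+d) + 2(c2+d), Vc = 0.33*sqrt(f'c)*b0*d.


b0 = 2*(372 + 270) + 2*(424 + 270) = 2672 mm
Vc = 0.33 * sqrt(35) * 2672 * 270 / 1000
= 1408.47 kN

1408.47


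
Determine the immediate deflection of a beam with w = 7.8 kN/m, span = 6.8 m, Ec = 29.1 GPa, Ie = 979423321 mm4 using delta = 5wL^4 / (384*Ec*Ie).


Convert: L = 6.8 m = 6800 mm, Ec = 29.1 GPa = 29100 MPa
delta = 5 * 7.8 * 6800^4 / (384 * 29100 * 979423321)
= 7.62 mm

7.62
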